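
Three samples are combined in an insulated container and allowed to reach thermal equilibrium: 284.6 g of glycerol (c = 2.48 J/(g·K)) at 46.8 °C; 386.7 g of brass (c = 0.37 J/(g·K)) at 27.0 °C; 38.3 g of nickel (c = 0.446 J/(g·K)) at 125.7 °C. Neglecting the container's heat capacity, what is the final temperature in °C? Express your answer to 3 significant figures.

Σ mᵢcᵢ(T − Tᵢ) = 0  ⇒  T = Σ mᵢcᵢTᵢ / Σ mᵢcᵢ
Σ mᵢcᵢ = 284.6×2.48 + 386.7×0.37 + 38.3×0.446 = 865.9688
Σ mᵢcᵢTᵢ = 705.808×46.8 + 143.079×27.0 + 17.0818×125.7 = 39042
T = 39042 / 865.9688 = 45.08 °C

T_f = 45.1 °C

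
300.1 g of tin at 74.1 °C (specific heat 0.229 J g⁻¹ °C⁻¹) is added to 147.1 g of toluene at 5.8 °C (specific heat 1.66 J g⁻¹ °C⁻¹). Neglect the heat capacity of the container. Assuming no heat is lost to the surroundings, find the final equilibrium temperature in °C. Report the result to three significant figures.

Heat lost by tin = heat gained by toluene.
(300.1)(0.229)(74.1 − T) = (147.1)(1.66)(T − 5.8)
68.7229 (74.1 − T) = 244.186 (T − 5.8)
5092.4 − 68.7229 T = 244.186 T − 1416.3
6508.7 = 312.9089 T
T = 20.80 °C

T_f = 20.8 °C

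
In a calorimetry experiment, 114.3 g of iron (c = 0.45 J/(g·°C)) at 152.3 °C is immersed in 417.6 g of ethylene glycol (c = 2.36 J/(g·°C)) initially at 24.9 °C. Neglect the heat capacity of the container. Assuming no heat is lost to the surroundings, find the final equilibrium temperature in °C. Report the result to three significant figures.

Heat lost by iron = heat gained by ethylene glycol.
(114.3)(0.45)(152.3 − T) = (417.6)(2.36)(T − 24.9)
51.435 (152.3 − T) = 985.536 (T − 24.9)
7833.6 − 51.435 T = 985.536 T − 24540
32373.6 = 1036.971 T
T = 31.22 °C

T_f = 31.2 °C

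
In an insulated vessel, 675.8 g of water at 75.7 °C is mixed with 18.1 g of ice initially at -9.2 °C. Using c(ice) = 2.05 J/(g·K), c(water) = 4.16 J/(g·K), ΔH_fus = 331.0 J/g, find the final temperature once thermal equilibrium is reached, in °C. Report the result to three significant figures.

Heat to bring ice to 0 °C and melt it: q₁ = 18.1×2.05×9.2 + 18.1×331.0 = 6332.5 J
Heat the water can supply cooling to 0 °C: 675.8×4.16×75.7 = 212818 J > q₁, so all ice melts.
Energy balance: 675.8×4.16×(75.7 − T) = 6332.5 + 18.1×4.16×(T − 0)
2811.328(75.7 − T) = 6332.5 + 75.296 T
212818 − 6332.5 = 2886.624 T
T = 206485.5 / 2886.624 = 71.53 °C

T_f = 71.5 °C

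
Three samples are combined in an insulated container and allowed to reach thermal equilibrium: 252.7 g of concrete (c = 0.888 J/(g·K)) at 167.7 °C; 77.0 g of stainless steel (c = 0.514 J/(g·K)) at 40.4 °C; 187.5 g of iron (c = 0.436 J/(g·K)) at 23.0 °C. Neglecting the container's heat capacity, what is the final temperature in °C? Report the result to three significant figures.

T_f = 119 °C

Σ mᵢcᵢ(T − Tᵢ) = 0  ⇒  T = Σ mᵢcᵢTᵢ / Σ mᵢcᵢ
Σ mᵢcᵢ = 252.7×0.888 + 77.0×0.514 + 187.5×0.436 = 345.7256
Σ mᵢcᵢTᵢ = 224.3976×167.7 + 39.578×40.4 + 81.75×23.0 = 41111
T = 41111 / 345.7256 = 118.9 °C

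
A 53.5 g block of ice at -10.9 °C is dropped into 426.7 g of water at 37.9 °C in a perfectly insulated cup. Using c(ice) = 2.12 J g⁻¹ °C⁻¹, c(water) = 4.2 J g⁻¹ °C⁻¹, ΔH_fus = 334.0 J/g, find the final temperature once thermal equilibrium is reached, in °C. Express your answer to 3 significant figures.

T_f = 24.2 °C

Heat to bring ice to 0 °C and melt it: q₁ = 53.5×2.12×10.9 + 53.5×334.0 = 19105 J
Heat the water can supply cooling to 0 °C: 426.7×4.2×37.9 = 67922.1 J > q₁, so all ice melts.
Energy balance: 426.7×4.2×(37.9 − T) = 19105 + 53.5×4.2×(T − 0)
1792.14(37.9 − T) = 19105 + 224.7 T
67922.1 − 19105 = 2016.84 T
T = 48817.1 / 2016.84 = 24.20 °C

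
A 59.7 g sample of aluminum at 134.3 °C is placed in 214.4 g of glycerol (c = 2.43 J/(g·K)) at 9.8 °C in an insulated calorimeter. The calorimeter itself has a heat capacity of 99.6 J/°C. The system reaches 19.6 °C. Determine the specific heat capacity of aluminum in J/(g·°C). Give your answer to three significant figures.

c = 0.888 J/(g·°C)

q_gained = (214.4 × 2.43 + 99.6) × (19.6 − 9.8) = 6082 J
q_lost = 59.7 × c × (134.3 − 19.6) = 6847.59 c
Set equal: c = 6082 / 6847.59 = 0.888 J/(g·°C)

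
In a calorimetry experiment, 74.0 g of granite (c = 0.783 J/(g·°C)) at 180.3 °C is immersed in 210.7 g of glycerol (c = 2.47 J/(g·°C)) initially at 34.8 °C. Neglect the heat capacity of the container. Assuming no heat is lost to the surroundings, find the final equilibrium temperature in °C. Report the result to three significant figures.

Heat lost by granite = heat gained by glycerol.
(74.0)(0.783)(180.3 − T) = (210.7)(2.47)(T − 34.8)
57.942 (180.3 − T) = 520.429 (T − 34.8)
10447 − 57.942 T = 520.429 T − 18111
28558 = 578.371 T
T = 49.38 °C

T_f = 49.4 °C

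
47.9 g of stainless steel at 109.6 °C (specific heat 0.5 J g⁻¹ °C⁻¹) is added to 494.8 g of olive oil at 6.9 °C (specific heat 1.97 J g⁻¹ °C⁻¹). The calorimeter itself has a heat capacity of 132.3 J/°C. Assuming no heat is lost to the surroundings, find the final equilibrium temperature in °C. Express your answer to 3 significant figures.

Heat lost by stainless steel = heat gained by olive oil + calorimeter.
(47.9)(0.5)(109.6 − T) = [(494.8)(1.97) + 132.3](T − 6.9)
23.95 (109.6 − T) = 1107.056 (T − 6.9)
2624.9 − 23.95 T = 1107.056 T − 7638.7
10263.6 = 1131.006 T
T = 9.0748 °C

T_f = 9.07 °C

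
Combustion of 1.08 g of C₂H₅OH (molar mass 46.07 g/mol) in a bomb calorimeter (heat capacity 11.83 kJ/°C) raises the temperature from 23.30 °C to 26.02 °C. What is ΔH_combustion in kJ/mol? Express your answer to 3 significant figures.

ΔT = 26.02 − 23.30 = 2.72 °C
q_cal = C_cal × ΔT = 11.83 × 2.72 = 32.1776 kJ
n = 1.08 / 46.07 = 0.02344 mol
q_rxn = −q_cal = -32.1776 kJ
ΔH = -32.1776 / 0.02344 = -1373 kJ/mol

ΔH = -1370 kJ/mol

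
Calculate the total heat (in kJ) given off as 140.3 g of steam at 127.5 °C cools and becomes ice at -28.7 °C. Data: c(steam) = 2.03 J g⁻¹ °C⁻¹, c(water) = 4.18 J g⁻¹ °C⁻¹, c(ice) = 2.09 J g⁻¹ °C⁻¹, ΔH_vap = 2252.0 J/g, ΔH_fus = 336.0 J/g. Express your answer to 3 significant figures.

q = 438 kJ

q1 (cool steam 127.5→100 °C): 140.3 × 2.03 × 27.5 = 7832 J
q2 (condense at 100 °C): 140.3 × 2252.0 = 315956 J
q3 (cool water 100→0 °C): 140.3 × 4.18 × 100.0 = 58645 J
q4 (freeze at 0 °C): 140.3 × 336.0 = 47141 J
q5 (cool ice 0→-28.7 °C): 140.3 × 2.09 × 28.7 = 8416 J
Total: 7832 + 315956 + 58645 + 47141 + 8416 = 437990 J = 438 kJ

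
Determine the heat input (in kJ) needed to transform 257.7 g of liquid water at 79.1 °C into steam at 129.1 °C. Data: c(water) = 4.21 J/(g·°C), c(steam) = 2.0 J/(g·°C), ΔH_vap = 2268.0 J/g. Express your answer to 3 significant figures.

q = 622 kJ

q1 (heat water 79.1→100.0 °C): 257.7 × 4.21 × 20.9 = 22675 J
q2 (vaporize at 100 °C): 257.7 × 2268.0 = 584464 J
q3 (heat steam 100.0→129.1 °C): 257.7 × 2.0 × 29.1 = 14998 J
Total: 22675 + 584464 + 14998 = 622137 J = 622 kJ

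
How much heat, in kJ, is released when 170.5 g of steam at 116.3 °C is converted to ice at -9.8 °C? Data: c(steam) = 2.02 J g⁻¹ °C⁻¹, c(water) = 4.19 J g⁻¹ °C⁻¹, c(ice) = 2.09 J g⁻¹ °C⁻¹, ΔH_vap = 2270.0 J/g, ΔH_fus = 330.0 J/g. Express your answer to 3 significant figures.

q1 (cool steam 116.3→100 °C): 170.5 × 2.02 × 16.3 = 5614 J
q2 (condense at 100 °C): 170.5 × 2270.0 = 387035 J
q3 (cool water 100→0 °C): 170.5 × 4.19 × 100.0 = 71440 J
q4 (freeze at 0 °C): 170.5 × 330.0 = 56265 J
q5 (cool ice 0→-9.8 °C): 170.5 × 2.09 × 9.8 = 3492 J
Total: 5614 + 387035 + 71440 + 56265 + 3492 = 523846 J = 524 kJ

q = 524 kJ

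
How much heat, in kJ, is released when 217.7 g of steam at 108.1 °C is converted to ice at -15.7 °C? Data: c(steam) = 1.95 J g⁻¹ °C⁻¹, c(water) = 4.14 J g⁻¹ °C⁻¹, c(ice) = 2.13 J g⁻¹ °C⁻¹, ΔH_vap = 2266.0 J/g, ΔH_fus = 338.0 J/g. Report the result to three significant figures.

q1 (cool steam 108.1→100 °C): 217.7 × 1.95 × 8.1 = 3439 J
q2 (condense at 100 °C): 217.7 × 2266.0 = 493308 J
q3 (cool water 100→0 °C): 217.7 × 4.14 × 100.0 = 90128 J
q4 (freeze at 0 °C): 217.7 × 338.0 = 73583 J
q5 (cool ice 0→-15.7 °C): 217.7 × 2.13 × 15.7 = 7280 J
Total: 3439 + 493308 + 90128 + 73583 + 7280 = 667738 J = 668 kJ

q = 668 kJ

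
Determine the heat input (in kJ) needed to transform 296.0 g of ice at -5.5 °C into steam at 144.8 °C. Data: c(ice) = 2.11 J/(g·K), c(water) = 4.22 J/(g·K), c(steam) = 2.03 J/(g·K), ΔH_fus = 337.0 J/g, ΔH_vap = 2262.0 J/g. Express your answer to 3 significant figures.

q = 925 kJ

q1 (heat ice -5.5→0.0 °C): 296.0 × 2.11 × 5.5 = 3435 J
q2 (melt at 0 °C): 296.0 × 337.0 = 99752 J
q3 (heat water 0.0→100.0 °C): 296.0 × 4.22 × 100.0 = 124912 J
q4 (vaporize at 100 °C): 296.0 × 2262.0 = 669552 J
q5 (heat steam 100.0→144.8 °C): 296.0 × 2.03 × 44.8 = 26919 J
Total: 3435 + 99752 + 124912 + 669552 + 26919 = 924570 J = 925 kJ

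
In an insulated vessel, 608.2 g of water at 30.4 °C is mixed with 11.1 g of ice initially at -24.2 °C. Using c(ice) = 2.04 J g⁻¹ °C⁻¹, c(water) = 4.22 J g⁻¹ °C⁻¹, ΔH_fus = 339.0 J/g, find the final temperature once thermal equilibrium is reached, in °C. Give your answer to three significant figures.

T_f = 28.2 °C

Heat to bring ice to 0 °C and melt it: q₁ = 11.1×2.04×24.2 + 11.1×339.0 = 4310.9 J
Heat the water can supply cooling to 0 °C: 608.2×4.22×30.4 = 78024.8 J > q₁, so all ice melts.
Energy balance: 608.2×4.22×(30.4 − T) = 4310.9 + 11.1×4.22×(T − 0)
2566.604(30.4 − T) = 4310.9 + 46.842 T
78024.8 − 4310.9 = 2613.446 T
T = 73713.9 / 2613.446 = 28.21 °C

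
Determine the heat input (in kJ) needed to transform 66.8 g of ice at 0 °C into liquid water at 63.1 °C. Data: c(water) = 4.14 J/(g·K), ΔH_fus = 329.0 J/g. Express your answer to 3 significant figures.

q1 (melt at 0 °C): 66.8 × 329.0 = 21977 J
q2 (heat water 0.0→63.1 °C): 66.8 × 4.14 × 63.1 = 17450 J
Total: 21977 + 17450 = 39427 J = 39.4 kJ

q = 39.4 kJ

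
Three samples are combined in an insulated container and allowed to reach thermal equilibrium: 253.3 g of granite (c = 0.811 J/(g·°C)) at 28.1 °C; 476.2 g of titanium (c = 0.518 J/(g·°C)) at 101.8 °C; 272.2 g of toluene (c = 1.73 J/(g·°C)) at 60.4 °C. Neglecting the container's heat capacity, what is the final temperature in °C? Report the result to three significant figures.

T_f = 64.3 °C

Σ mᵢcᵢ(T − Tᵢ) = 0  ⇒  T = Σ mᵢcᵢTᵢ / Σ mᵢcᵢ
Σ mᵢcᵢ = 253.3×0.811 + 476.2×0.518 + 272.2×1.73 = 923.0039
Σ mᵢcᵢTᵢ = 205.4263×28.1 + 246.6716×101.8 + 470.906×60.4 = 59326
T = 59326 / 923.0039 = 64.27 °C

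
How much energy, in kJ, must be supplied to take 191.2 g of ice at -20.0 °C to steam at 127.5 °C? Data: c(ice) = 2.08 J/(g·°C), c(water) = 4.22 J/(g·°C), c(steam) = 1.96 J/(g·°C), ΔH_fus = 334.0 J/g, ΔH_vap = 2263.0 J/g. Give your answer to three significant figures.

q1 (heat ice -20.0→0.0 °C): 191.2 × 2.08 × 20.0 = 7954 J
q2 (melt at 0 °C): 191.2 × 334.0 = 63861 J
q3 (heat water 0.0→100.0 °C): 191.2 × 4.22 × 100.0 = 80686 J
q4 (vaporize at 100 °C): 191.2 × 2263.0 = 432686 J
q5 (heat steam 100.0→127.5 °C): 191.2 × 1.96 × 27.5 = 10306 J
Total: 7954 + 63861 + 80686 + 432686 + 10306 = 595493 J = 595 kJ

q = 595 kJ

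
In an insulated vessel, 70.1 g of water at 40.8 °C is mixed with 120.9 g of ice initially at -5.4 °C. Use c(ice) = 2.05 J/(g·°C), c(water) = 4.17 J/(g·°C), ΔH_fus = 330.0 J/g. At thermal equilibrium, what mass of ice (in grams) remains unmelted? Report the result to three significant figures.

Heat to warm all ice to 0 °C: 120.9×2.05×5.4 = 1338.4 J
Heat released by water cooling to 0 °C: 70.1×4.17×40.8 = 11927 J
11927 J < 1338.4 + 120.9×330.0 = 41235.4 J, so not all ice melts; final T = 0 °C.
Heat left for melting: 11927 − 1338.4 = 10588.6 J
Mass melted = 10588.6 / 330.0 = 32.09 g
Ice remaining = 120.9 − 32.09 = 88.81 g

m_ice remaining = 88.8 g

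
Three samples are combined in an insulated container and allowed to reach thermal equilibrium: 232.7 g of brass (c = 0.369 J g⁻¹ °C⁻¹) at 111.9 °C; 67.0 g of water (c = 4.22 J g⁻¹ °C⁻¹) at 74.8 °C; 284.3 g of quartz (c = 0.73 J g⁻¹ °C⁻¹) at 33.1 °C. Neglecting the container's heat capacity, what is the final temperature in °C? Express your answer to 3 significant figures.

T_f = 65.3 °C

Σ mᵢcᵢ(T − Tᵢ) = 0  ⇒  T = Σ mᵢcᵢTᵢ / Σ mᵢcᵢ
Σ mᵢcᵢ = 232.7×0.369 + 67.0×4.22 + 284.3×0.73 = 576.1453
Σ mᵢcᵢTᵢ = 85.8663×111.9 + 282.74×74.8 + 207.539×33.1 = 37627
T = 37627 / 576.1453 = 65.31 °C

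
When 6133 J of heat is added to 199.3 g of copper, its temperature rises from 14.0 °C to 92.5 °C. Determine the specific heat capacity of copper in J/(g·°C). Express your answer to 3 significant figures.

c = q / (m ΔT) = 6133 / (199.3 × 78.5)
c = 6133 / 15645.05 = 0.392 J/(g·°C)

c = 0.392 J/(g·°C)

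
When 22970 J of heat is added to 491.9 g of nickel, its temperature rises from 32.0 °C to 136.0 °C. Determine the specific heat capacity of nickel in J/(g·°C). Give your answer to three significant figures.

c = 0.449 J/(g·°C)

c = q / (m ΔT) = 22970 / (491.9 × 104.0)
c = 22970 / 51157.6 = 0.449 J/(g·°C)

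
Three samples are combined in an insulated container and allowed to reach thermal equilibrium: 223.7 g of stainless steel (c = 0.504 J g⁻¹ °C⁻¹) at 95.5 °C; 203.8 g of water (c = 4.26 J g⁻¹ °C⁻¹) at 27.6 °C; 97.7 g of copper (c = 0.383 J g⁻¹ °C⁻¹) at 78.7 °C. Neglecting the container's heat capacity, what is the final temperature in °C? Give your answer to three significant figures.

T_f = 37.0 °C

Σ mᵢcᵢ(T − Tᵢ) = 0  ⇒  T = Σ mᵢcᵢTᵢ / Σ mᵢcᵢ
Σ mᵢcᵢ = 223.7×0.504 + 203.8×4.26 + 97.7×0.383 = 1018.3519
Σ mᵢcᵢTᵢ = 112.7448×95.5 + 868.188×27.6 + 37.4191×78.7 = 37674
T = 37674 / 1018.3519 = 37.00 °C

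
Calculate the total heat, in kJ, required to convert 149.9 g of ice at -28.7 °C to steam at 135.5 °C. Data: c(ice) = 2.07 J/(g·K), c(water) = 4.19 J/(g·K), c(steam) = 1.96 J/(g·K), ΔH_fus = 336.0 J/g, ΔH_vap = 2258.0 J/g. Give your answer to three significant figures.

q = 471 kJ

q1 (heat ice -28.7→0.0 °C): 149.9 × 2.07 × 28.7 = 8905 J
q2 (melt at 0 °C): 149.9 × 336.0 = 50366 J
q3 (heat water 0.0→100.0 °C): 149.9 × 4.19 × 100.0 = 62808 J
q4 (vaporize at 100 °C): 149.9 × 2258.0 = 338474 J
q5 (heat steam 100.0→135.5 °C): 149.9 × 1.96 × 35.5 = 10430 J
Total: 8905 + 50366 + 62808 + 338474 + 10430 = 470983 J = 471 kJ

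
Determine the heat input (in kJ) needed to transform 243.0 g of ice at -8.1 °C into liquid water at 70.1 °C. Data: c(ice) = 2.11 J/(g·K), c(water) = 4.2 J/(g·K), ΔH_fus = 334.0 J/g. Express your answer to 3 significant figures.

q = 157 kJ

q1 (heat ice -8.1→0.0 °C): 243.0 × 2.11 × 8.1 = 4153 J
q2 (melt at 0 °C): 243.0 × 334.0 = 81162 J
q3 (heat water 0.0→70.1 °C): 243.0 × 4.2 × 70.1 = 71544 J
Total: 4153 + 81162 + 71544 = 156859 J = 157 kJ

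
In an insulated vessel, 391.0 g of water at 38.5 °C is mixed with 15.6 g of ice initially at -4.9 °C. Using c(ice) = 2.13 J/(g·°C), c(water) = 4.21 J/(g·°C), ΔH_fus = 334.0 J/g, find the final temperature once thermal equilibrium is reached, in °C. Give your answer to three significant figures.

Heat to bring ice to 0 °C and melt it: q₁ = 15.6×2.13×4.9 + 15.6×334.0 = 5373.2 J
Heat the water can supply cooling to 0 °C: 391.0×4.21×38.5 = 63375.2 J > q₁, so all ice melts.
Energy balance: 391.0×4.21×(38.5 − T) = 5373.2 + 15.6×4.21×(T − 0)
1646.11(38.5 − T) = 5373.2 + 65.676 T
63375.2 − 5373.2 = 1711.786 T
T = 58002.0 / 1711.786 = 33.88 °C

T_f = 33.9 °C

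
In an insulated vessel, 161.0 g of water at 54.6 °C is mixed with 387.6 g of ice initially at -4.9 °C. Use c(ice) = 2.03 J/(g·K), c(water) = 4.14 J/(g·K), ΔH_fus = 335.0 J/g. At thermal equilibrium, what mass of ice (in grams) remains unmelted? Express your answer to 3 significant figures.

m_ice remaining = 290 g

Heat to warm all ice to 0 °C: 387.6×2.03×4.9 = 3855.5 J
Heat released by water cooling to 0 °C: 161.0×4.14×54.6 = 36393 J
36393 J < 3855.5 + 387.6×335.0 = 133701.5 J, so not all ice melts; final T = 0 °C.
Heat left for melting: 36393 − 3855.5 = 32537.5 J
Mass melted = 32537.5 / 335.0 = 97.13 g
Ice remaining = 387.6 − 97.13 = 290.47 g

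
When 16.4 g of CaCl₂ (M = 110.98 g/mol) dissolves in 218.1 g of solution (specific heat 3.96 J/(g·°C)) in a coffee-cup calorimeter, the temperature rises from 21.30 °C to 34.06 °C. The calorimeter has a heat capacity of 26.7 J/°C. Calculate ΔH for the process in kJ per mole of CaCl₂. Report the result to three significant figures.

ΔH = -76.9 kJ/mol

|ΔT| = |34.06 − 21.30| = 12.76 °C
|q_surr| = (218.1 × 3.96 + 26.7) × 12.76 = 890.376 × 12.76 = 11360 J
n(CaCl₂) = 16.4 / 110.98 = 0.1478 mol
Temperature rose, so q_rxn = −|q_surr| = -11.36 kJ
ΔH = q_rxn / n = -76.86 kJ/mol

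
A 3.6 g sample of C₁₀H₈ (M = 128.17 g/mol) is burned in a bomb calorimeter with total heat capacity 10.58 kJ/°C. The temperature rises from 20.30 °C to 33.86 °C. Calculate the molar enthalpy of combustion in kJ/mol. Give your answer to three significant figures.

ΔH = -5110 kJ/mol

ΔT = 33.86 − 20.30 = 13.56 °C
q_cal = C_cal × ΔT = 10.58 × 13.56 = 143.4648 kJ
n = 3.6 / 128.17 = 0.02809 mol
q_rxn = −q_cal = -143.4648 kJ
ΔH = -143.4648 / 0.02809 = -5107 kJ/mol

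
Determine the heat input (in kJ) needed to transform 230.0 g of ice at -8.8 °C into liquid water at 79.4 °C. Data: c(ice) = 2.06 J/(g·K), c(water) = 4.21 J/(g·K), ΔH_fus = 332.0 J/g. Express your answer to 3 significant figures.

q = 157 kJ

q1 (heat ice -8.8→0.0 °C): 230.0 × 2.06 × 8.8 = 4169 J
q2 (melt at 0 °C): 230.0 × 332.0 = 76360 J
q3 (heat water 0.0→79.4 °C): 230.0 × 4.21 × 79.4 = 76883 J
Total: 4169 + 76360 + 76883 = 157412 J = 157 kJ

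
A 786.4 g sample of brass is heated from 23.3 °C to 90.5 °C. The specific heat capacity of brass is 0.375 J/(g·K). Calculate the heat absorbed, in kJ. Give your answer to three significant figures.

q = m c ΔT = 786.4 × 0.375 × (90.5 − 23.3)
q = 786.4 × 0.375 × 67.2 = 19820 J = 19.8 kJ

q = 19.8 kJ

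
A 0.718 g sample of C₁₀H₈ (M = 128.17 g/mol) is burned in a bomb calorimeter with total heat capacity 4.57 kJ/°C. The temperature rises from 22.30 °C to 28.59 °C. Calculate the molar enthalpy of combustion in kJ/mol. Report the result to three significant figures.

ΔH = -5130 kJ/mol

ΔT = 28.59 − 22.30 = 6.29 °C
q_cal = C_cal × ΔT = 4.57 × 6.29 = 28.7453 kJ
n = 0.718 / 128.17 = 0.005602 mol
q_rxn = −q_cal = -28.7453 kJ
ΔH = -28.7453 / 0.005602 = -5131 kJ/mol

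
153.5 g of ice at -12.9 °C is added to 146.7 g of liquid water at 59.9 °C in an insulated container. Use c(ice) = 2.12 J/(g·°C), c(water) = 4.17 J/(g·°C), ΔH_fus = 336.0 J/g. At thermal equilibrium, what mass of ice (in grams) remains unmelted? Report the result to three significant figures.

m_ice remaining = 56.9 g

Heat to warm all ice to 0 °C: 153.5×2.12×12.9 = 4197.9 J
Heat released by water cooling to 0 °C: 146.7×4.17×59.9 = 36643 J
36643 J < 4197.9 + 153.5×336.0 = 55773.9 J, so not all ice melts; final T = 0 °C.
Heat left for melting: 36643 − 4197.9 = 32445.1 J
Mass melted = 32445.1 / 336.0 = 96.56 g
Ice remaining = 153.5 − 96.56 = 56.94 g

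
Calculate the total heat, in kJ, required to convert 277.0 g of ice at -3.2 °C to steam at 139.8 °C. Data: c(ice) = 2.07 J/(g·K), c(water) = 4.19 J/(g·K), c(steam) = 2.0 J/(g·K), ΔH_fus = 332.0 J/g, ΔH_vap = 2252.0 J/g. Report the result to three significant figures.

q1 (heat ice -3.2→0.0 °C): 277.0 × 2.07 × 3.2 = 1835 J
q2 (melt at 0 °C): 277.0 × 332.0 = 91964 J
q3 (heat water 0.0→100.0 °C): 277.0 × 4.19 × 100.0 = 116063 J
q4 (vaporize at 100 °C): 277.0 × 2252.0 = 623804 J
q5 (heat steam 100.0→139.8 °C): 277.0 × 2.0 × 39.8 = 22049 J
Total: 1835 + 91964 + 116063 + 623804 + 22049 = 855715 J = 856 kJ

q = 856 kJ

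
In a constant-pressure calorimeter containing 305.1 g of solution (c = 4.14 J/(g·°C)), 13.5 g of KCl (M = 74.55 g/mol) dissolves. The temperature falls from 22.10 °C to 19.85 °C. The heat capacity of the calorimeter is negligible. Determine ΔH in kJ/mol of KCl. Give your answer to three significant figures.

|ΔT| = |19.85 − 22.10| = 2.25 °C
|q_surr| = (305.1 × 4.14) × 2.25 = 1263.114 × 2.25 = 2842 J
n(KCl) = 13.5 / 74.55 = 0.1811 mol
Temperature fell, so q_rxn = +|q_surr| = 2.842 kJ
ΔH = q_rxn / n = 15.69 kJ/mol

ΔH = 15.7 kJ/mol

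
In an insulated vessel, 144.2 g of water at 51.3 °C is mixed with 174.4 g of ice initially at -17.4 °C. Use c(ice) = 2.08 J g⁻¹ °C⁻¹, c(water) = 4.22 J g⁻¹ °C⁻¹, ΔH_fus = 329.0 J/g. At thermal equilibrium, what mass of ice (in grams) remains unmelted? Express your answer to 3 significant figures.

m_ice remaining = 98.7 g

Heat to warm all ice to 0 °C: 174.4×2.08×17.4 = 6311.9 J
Heat released by water cooling to 0 °C: 144.2×4.22×51.3 = 31217 J
31217 J < 6311.9 + 174.4×329.0 = 63689.5 J, so not all ice melts; final T = 0 °C.
Heat left for melting: 31217 − 6311.9 = 24905.1 J
Mass melted = 24905.1 / 329.0 = 75.70 g
Ice remaining = 174.4 − 75.70 = 98.70 g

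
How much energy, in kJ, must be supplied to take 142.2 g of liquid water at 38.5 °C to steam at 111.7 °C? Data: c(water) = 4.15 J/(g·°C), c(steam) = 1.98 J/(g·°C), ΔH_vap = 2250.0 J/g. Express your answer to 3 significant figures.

q = 360 kJ

q1 (heat water 38.5→100.0 °C): 142.2 × 4.15 × 61.5 = 36293 J
q2 (vaporize at 100 °C): 142.2 × 2250.0 = 319950 J
q3 (heat steam 100.0→111.7 °C): 142.2 × 1.98 × 11.7 = 3294 J
Total: 36293 + 319950 + 3294 = 359537 J = 360 kJ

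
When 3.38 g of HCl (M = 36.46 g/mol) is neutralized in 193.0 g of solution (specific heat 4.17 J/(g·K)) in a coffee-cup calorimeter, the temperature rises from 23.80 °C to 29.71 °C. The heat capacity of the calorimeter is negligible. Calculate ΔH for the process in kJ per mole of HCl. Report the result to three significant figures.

|ΔT| = |29.71 − 23.80| = 5.91 °C
|q_surr| = (193.0 × 4.17) × 5.91 = 804.81 × 5.91 = 4756 J
n(HCl) = 3.38 / 36.46 = 0.09270 mol
Temperature rose, so q_rxn = −|q_surr| = -4.756 kJ
ΔH = q_rxn / n = -51.31 kJ/mol

ΔH = -51.3 kJ/mol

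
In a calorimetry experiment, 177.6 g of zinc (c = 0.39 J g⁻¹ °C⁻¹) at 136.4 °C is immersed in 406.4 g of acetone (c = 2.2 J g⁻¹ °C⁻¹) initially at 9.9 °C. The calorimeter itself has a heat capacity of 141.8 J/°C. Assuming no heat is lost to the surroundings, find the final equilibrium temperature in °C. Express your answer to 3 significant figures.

Heat lost by zinc = heat gained by acetone + calorimeter.
(177.6)(0.39)(136.4 − T) = [(406.4)(2.2) + 141.8](T − 9.9)
69.264 (136.4 − T) = 1035.88 (T − 9.9)
9447.6 − 69.264 T = 1035.88 T − 10255
19702.6 = 1105.144 T
T = 17.83 °C

T_f = 17.8 °C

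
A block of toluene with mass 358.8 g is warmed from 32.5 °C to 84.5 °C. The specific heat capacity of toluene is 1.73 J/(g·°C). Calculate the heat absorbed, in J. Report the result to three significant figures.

q = m c ΔT = 358.8 × 1.73 × (84.5 − 32.5)
q = 358.8 × 1.73 × 52.0 = 32280 J

q = 32300 J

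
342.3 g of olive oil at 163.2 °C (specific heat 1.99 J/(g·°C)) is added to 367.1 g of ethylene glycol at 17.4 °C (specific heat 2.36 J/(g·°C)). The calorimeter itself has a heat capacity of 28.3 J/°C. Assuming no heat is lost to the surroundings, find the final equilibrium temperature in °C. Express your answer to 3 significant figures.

T_f = 80.4 °C

Heat lost by olive oil = heat gained by ethylene glycol + calorimeter.
(342.3)(1.99)(163.2 − T) = [(367.1)(2.36) + 28.3](T − 17.4)
681.177 (163.2 − T) = 894.656 (T − 17.4)
111170 − 681.177 T = 894.656 T − 15567
126737 = 1575.833 T
T = 80.43 °C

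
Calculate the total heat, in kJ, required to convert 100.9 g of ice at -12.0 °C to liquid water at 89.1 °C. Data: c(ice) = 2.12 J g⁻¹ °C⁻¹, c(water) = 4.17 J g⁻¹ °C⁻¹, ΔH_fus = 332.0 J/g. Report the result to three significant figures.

q1 (heat ice -12.0→0.0 °C): 100.9 × 2.12 × 12.0 = 2567 J
q2 (melt at 0 °C): 100.9 × 332.0 = 33499 J
q3 (heat water 0.0→89.1 °C): 100.9 × 4.17 × 89.1 = 37489 J
Total: 2567 + 33499 + 37489 = 73555 J = 73.6 kJ

q = 73.6 kJ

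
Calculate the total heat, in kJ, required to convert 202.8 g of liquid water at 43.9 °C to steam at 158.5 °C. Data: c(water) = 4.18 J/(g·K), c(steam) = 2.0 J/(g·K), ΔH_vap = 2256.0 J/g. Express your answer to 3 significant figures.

q = 529 kJ

q1 (heat water 43.9→100.0 °C): 202.8 × 4.18 × 56.1 = 47556 J
q2 (vaporize at 100 °C): 202.8 × 2256.0 = 457517 J
q3 (heat steam 100.0→158.5 °C): 202.8 × 2.0 × 58.5 = 23728 J
Total: 47556 + 457517 + 23728 = 528801 J = 529 kJ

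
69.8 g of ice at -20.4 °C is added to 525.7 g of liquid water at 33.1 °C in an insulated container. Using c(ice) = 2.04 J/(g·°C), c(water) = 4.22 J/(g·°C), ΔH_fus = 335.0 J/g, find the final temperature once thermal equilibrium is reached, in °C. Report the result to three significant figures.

Heat to bring ice to 0 °C and melt it: q₁ = 69.8×2.04×20.4 + 69.8×335.0 = 26288 J
Heat the water can supply cooling to 0 °C: 525.7×4.22×33.1 = 73430.8 J > q₁, so all ice melts.
Energy balance: 525.7×4.22×(33.1 − T) = 26288 + 69.8×4.22×(T − 0)
2218.454(33.1 − T) = 26288 + 294.556 T
73430.8 − 26288 = 2513.010 T
T = 47142.8 / 2513.010 = 18.76 °C

T_f = 18.8 °C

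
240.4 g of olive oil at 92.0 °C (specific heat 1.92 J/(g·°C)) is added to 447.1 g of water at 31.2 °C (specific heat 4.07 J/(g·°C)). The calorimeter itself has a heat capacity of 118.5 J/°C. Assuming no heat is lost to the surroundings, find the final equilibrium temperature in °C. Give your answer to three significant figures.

Heat lost by olive oil = heat gained by water + calorimeter.
(240.4)(1.92)(92.0 − T) = [(447.1)(4.07) + 118.5](T − 31.2)
461.568 (92.0 − T) = 1938.197 (T − 31.2)
42464 − 461.568 T = 1938.197 T − 60472
102936 = 2399.765 T
T = 42.89 °C

T_f = 42.9 °C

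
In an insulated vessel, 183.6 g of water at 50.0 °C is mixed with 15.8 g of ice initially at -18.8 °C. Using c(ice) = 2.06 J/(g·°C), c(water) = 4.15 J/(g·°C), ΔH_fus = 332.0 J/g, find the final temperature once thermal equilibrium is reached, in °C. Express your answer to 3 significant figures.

Heat to bring ice to 0 °C and melt it: q₁ = 15.8×2.06×18.8 + 15.8×332.0 = 5857.5 J
Heat the water can supply cooling to 0 °C: 183.6×4.15×50.0 = 38097.0 J > q₁, so all ice melts.
Energy balance: 183.6×4.15×(50.0 − T) = 5857.5 + 15.8×4.15×(T − 0)
761.94(50.0 − T) = 5857.5 + 65.57 T
38097.0 − 5857.5 = 827.51 T
T = 32239.5 / 827.51 = 38.96 °C

T_f = 39.0 °C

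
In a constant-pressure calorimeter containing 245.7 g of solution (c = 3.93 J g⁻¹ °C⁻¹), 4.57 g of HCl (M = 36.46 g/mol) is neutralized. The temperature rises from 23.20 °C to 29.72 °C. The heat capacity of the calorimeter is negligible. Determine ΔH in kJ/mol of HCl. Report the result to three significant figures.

|ΔT| = |29.72 − 23.20| = 6.52 °C
|q_surr| = (245.7 × 3.93) × 6.52 = 965.601 × 6.52 = 6296 J
n(HCl) = 4.57 / 36.46 = 0.1253 mol
Temperature rose, so q_rxn = −|q_surr| = -6.296 kJ
ΔH = q_rxn / n = -50.247 kJ/mol

ΔH = -50.2 kJ/mol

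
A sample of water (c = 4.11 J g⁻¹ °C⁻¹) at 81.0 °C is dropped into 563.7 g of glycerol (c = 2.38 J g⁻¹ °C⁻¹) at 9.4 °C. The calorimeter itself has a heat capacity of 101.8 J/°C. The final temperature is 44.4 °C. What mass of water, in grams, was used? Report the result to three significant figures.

m = 336 g

q_gained = (563.7 × 2.38 + 101.8) × (44.4 − 9.4) = 50520 J
q_lost = m × 4.11 × (81.0 − 44.4) = 150.426 m
m = 50520 / 150.426 = 336 g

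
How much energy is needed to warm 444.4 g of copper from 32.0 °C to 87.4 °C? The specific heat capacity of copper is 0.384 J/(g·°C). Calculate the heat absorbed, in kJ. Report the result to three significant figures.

q = m c ΔT = 444.4 × 0.384 × (87.4 − 32.0)
q = 444.4 × 0.384 × 55.4 = 9454 J = 9.45 kJ

q = 9.45 kJ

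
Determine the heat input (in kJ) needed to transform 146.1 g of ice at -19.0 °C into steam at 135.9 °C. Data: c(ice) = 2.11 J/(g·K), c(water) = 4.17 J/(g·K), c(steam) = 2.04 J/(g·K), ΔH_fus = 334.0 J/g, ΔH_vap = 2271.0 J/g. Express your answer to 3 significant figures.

q = 458 kJ

q1 (heat ice -19.0→0.0 °C): 146.1 × 2.11 × 19.0 = 5857 J
q2 (melt at 0 °C): 146.1 × 334.0 = 48797 J
q3 (heat water 0.0→100.0 °C): 146.1 × 4.17 × 100.0 = 60924 J
q4 (vaporize at 100 °C): 146.1 × 2271.0 = 331793 J
q5 (heat steam 100.0→135.9 °C): 146.1 × 2.04 × 35.9 = 10700 J
Total: 5857 + 48797 + 60924 + 331793 + 10700 = 458071 J = 458 kJ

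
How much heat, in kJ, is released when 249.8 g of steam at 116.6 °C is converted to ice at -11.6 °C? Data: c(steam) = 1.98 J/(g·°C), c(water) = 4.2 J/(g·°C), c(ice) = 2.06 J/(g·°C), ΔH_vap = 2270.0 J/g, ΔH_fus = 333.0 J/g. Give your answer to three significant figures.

q1 (cool steam 116.6→100 °C): 249.8 × 1.98 × 16.6 = 8210 J
q2 (condense at 100 °C): 249.8 × 2270.0 = 567046 J
q3 (cool water 100→0 °C): 249.8 × 4.2 × 100.0 = 104916 J
q4 (freeze at 0 °C): 249.8 × 333.0 = 83183 J
q5 (cool ice 0→-11.6 °C): 249.8 × 2.06 × 11.6 = 5969 J
Total: 8210 + 567046 + 104916 + 83183 + 5969 = 769324 J = 769 kJ

q = 769 kJ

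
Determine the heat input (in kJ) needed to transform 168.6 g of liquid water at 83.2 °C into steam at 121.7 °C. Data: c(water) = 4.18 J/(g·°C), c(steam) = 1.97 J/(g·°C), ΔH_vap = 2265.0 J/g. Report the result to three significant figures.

q1 (heat water 83.2→100.0 °C): 168.6 × 4.18 × 16.8 = 11840 J
q2 (vaporize at 100 °C): 168.6 × 2265.0 = 381879 J
q3 (heat steam 100.0→121.7 °C): 168.6 × 1.97 × 21.7 = 7207 J
Total: 11840 + 381879 + 7207 = 400926 J = 401 kJ

q = 401 kJ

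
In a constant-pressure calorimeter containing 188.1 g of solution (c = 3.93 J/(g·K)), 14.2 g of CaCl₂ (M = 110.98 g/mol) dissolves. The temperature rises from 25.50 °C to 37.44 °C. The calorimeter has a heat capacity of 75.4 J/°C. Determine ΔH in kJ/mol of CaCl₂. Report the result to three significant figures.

|ΔT| = |37.44 − 25.50| = 11.94 °C
|q_surr| = (188.1 × 3.93 + 75.4) × 11.94 = 814.633 × 11.94 = 9727 J
n(CaCl₂) = 14.2 / 110.98 = 0.1280 mol
Temperature rose, so q_rxn = −|q_surr| = -9.727 kJ
ΔH = q_rxn / n = -75.99 kJ/mol

ΔH = -76.0 kJ/mol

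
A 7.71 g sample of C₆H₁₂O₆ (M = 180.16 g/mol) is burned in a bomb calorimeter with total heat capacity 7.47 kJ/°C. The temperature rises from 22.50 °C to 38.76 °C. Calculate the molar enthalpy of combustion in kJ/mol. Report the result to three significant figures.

ΔH = -2840 kJ/mol

ΔT = 38.76 − 22.50 = 16.26 °C
q_cal = C_cal × ΔT = 7.47 × 16.26 = 121.4622 kJ
n = 7.71 / 180.16 = 0.04280 mol
q_rxn = −q_cal = -121.4622 kJ
ΔH = -121.4622 / 0.04280 = -2838 kJ/mol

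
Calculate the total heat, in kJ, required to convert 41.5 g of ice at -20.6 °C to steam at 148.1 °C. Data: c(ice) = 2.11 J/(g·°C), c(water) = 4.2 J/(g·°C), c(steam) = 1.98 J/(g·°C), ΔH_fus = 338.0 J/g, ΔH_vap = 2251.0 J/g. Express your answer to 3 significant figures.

q = 131 kJ

q1 (heat ice -20.6→0.0 °C): 41.5 × 2.11 × 20.6 = 1804 J
q2 (melt at 0 °C): 41.5 × 338.0 = 14027 J
q3 (heat water 0.0→100.0 °C): 41.5 × 4.2 × 100.0 = 17430 J
q4 (vaporize at 100 °C): 41.5 × 2251.0 = 93417 J
q5 (heat steam 100.0→148.1 °C): 41.5 × 1.98 × 48.1 = 3952 J
Total: 1804 + 14027 + 17430 + 93417 + 3952 = 130630 J = 131 kJ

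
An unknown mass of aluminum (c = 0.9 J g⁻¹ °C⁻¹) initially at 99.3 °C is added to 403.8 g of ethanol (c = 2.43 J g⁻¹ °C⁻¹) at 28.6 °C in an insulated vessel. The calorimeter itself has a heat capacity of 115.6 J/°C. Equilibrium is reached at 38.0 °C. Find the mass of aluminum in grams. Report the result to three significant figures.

q_gained = (403.8 × 2.43 + 115.6) × (38.0 − 28.6) = 10310 J
q_lost = m × 0.9 × (99.3 − 38.0) = 55.17 m
m = 10310 / 55.17 = 187 g

m = 187 g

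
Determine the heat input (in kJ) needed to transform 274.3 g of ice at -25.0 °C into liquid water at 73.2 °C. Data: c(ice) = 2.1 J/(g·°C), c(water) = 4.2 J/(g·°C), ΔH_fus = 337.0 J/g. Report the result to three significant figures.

q1 (heat ice -25.0→0.0 °C): 274.3 × 2.1 × 25.0 = 14401 J
q2 (melt at 0 °C): 274.3 × 337.0 = 92439 J
q3 (heat water 0.0→73.2 °C): 274.3 × 4.2 × 73.2 = 84331 J
Total: 14401 + 92439 + 84331 = 191171 J = 191 kJ

q = 191 kJ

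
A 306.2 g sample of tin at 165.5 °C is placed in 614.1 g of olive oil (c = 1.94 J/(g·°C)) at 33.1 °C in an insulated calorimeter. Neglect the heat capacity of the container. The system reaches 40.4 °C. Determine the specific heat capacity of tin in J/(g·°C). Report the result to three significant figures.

c = 0.227 J/(g·°C)

q_gained = (614.1 × 1.94) × (40.4 − 33.1) = 8697 J
q_lost = 306.2 × c × (165.5 − 40.4) = 38305.62 c
Set equal: c = 8697 / 38305.62 = 0.227 J/(g·°C)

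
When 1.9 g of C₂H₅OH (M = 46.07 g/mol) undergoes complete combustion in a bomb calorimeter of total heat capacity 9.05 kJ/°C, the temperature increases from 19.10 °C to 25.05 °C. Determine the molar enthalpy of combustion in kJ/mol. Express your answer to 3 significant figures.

ΔH = -1310 kJ/mol

ΔT = 25.05 − 19.10 = 5.95 °C
q_cal = C_cal × ΔT = 9.05 × 5.95 = 53.8475 kJ
n = 1.9 / 46.07 = 0.04124 mol
q_rxn = −q_cal = -53.8475 kJ
ΔH = -53.8475 / 0.04124 = -1306 kJ/mol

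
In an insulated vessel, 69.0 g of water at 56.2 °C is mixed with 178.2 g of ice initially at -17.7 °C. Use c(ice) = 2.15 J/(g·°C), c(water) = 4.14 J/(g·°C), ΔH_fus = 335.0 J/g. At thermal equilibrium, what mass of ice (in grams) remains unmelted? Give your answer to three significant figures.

m_ice remaining = 151 g

Heat to warm all ice to 0 °C: 178.2×2.15×17.7 = 6781.4 J
Heat released by water cooling to 0 °C: 69.0×4.14×56.2 = 16054 J
16054 J < 6781.4 + 178.2×335.0 = 66478.4 J, so not all ice melts; final T = 0 °C.
Heat left for melting: 16054 − 6781.4 = 9272.6 J
Mass melted = 9272.6 / 335.0 = 27.68 g
Ice remaining = 178.2 − 27.68 = 150.52 g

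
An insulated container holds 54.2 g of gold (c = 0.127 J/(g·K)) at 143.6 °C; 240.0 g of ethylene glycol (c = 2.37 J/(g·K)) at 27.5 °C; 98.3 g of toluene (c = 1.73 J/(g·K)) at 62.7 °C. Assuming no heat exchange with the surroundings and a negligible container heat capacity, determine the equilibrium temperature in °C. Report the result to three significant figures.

T_f = 36.6 °C

Σ mᵢcᵢ(T − Tᵢ) = 0  ⇒  T = Σ mᵢcᵢTᵢ / Σ mᵢcᵢ
Σ mᵢcᵢ = 54.2×0.127 + 240.0×2.37 + 98.3×1.73 = 745.7424
Σ mᵢcᵢTᵢ = 6.8834×143.6 + 568.8×27.5 + 170.059×62.7 = 27293
T = 27293 / 745.7424 = 36.60 °C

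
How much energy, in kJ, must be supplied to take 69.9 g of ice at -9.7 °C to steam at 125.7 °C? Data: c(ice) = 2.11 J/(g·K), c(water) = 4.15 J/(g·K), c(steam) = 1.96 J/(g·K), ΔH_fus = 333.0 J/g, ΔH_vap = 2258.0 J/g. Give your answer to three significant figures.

q1 (heat ice -9.7→0.0 °C): 69.9 × 2.11 × 9.7 = 1431 J
q2 (melt at 0 °C): 69.9 × 333.0 = 23277 J
q3 (heat water 0.0→100.0 °C): 69.9 × 4.15 × 100.0 = 29009 J
q4 (vaporize at 100 °C): 69.9 × 2258.0 = 157834 J
q5 (heat steam 100.0→125.7 °C): 69.9 × 1.96 × 25.7 = 3521 J
Total: 1431 + 23277 + 29009 + 157834 + 3521 = 215072 J = 215 kJ

q = 215 kJ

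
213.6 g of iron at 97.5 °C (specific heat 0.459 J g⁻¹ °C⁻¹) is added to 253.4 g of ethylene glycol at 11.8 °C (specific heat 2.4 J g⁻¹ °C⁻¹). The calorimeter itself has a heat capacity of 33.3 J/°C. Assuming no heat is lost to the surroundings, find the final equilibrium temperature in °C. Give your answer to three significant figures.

Heat lost by iron = heat gained by ethylene glycol + calorimeter.
(213.6)(0.459)(97.5 − T) = [(253.4)(2.4) + 33.3](T − 11.8)
98.0424 (97.5 − T) = 641.46 (T − 11.8)
9559.1 − 98.0424 T = 641.46 T − 7569.2
17128.3 = 739.5024 T
T = 23.16 °C

T_f = 23.2 °C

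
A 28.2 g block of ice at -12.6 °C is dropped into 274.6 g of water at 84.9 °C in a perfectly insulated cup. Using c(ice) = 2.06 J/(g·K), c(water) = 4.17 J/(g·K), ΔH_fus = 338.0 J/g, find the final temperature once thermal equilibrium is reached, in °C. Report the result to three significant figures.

Heat to bring ice to 0 °C and melt it: q₁ = 28.2×2.06×12.6 + 28.2×338.0 = 10264 J
Heat the water can supply cooling to 0 °C: 274.6×4.17×84.9 = 97217.5 J > q₁, so all ice melts.
Energy balance: 274.6×4.17×(84.9 − T) = 10264 + 28.2×4.17×(T − 0)
1145.082(84.9 − T) = 10264 + 117.594 T
97217.5 − 10264 = 1262.676 T
T = 86953.5 / 1262.676 = 68.86 °C

T_f = 68.9 °C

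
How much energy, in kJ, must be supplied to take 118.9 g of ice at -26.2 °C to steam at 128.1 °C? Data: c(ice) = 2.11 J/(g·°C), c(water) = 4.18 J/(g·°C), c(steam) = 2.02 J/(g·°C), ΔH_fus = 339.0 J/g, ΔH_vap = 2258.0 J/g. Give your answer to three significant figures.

q1 (heat ice -26.2→0.0 °C): 118.9 × 2.11 × 26.2 = 6573 J
q2 (melt at 0 °C): 118.9 × 339.0 = 40307 J
q3 (heat water 0.0→100.0 °C): 118.9 × 4.18 × 100.0 = 49700 J
q4 (vaporize at 100 °C): 118.9 × 2258.0 = 268476 J
q5 (heat steam 100.0→128.1 °C): 118.9 × 2.02 × 28.1 = 6749 J
Total: 6573 + 40307 + 49700 + 268476 + 6749 = 371805 J = 372 kJ

q = 372 kJ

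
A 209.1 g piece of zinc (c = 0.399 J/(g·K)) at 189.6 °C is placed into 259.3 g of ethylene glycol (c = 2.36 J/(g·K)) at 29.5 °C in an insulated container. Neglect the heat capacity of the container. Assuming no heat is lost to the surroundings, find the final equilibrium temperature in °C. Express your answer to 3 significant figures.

Heat lost by zinc = heat gained by ethylene glycol.
(209.1)(0.399)(189.6 − T) = (259.3)(2.36)(T − 29.5)
83.4309 (189.6 − T) = 611.948 (T − 29.5)
15818 − 83.4309 T = 611.948 T − 18052
33870 = 695.3789 T
T = 48.71 °C

T_f = 48.7 °C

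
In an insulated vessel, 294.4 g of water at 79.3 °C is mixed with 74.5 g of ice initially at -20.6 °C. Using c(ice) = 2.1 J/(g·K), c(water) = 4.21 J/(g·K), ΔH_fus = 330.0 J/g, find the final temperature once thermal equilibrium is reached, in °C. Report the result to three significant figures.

T_f = 45.4 °C

Heat to bring ice to 0 °C and melt it: q₁ = 74.5×2.1×20.6 + 74.5×330.0 = 27808 J
Heat the water can supply cooling to 0 °C: 294.4×4.21×79.3 = 98286.3 J > q₁, so all ice melts.
Energy balance: 294.4×4.21×(79.3 − T) = 27808 + 74.5×4.21×(T − 0)
1239.424(79.3 − T) = 27808 + 313.645 T
98286.3 − 27808 = 1553.069 T
T = 70478.3 / 1553.069 = 45.38 °C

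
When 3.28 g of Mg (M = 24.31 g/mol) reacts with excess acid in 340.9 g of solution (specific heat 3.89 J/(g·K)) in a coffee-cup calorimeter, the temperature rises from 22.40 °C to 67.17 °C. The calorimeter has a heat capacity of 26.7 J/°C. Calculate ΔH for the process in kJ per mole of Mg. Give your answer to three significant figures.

ΔH = -449 kJ/mol

|ΔT| = |67.17 − 22.40| = 44.77 °C
|q_surr| = (340.9 × 3.89 + 26.7) × 44.77 = 1352.801 × 44.77 = 60560 J
n(Mg) = 3.28 / 24.31 = 0.1349 mol
Temperature rose, so q_rxn = −|q_surr| = -60.56 kJ
ΔH = q_rxn / n = -448.9 kJ/mol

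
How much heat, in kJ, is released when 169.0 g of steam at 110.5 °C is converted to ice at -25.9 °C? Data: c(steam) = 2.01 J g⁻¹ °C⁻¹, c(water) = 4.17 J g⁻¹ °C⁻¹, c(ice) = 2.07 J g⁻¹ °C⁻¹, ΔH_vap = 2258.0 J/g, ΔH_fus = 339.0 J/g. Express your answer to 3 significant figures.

q = 522 kJ

q1 (cool steam 110.5→100 °C): 169.0 × 2.01 × 10.5 = 3567 J
q2 (condense at 100 °C): 169.0 × 2258.0 = 381602 J
q3 (cool water 100→0 °C): 169.0 × 4.17 × 100.0 = 70473 J
q4 (freeze at 0 °C): 169.0 × 339.0 = 57291 J
q5 (cool ice 0→-25.9 °C): 169.0 × 2.07 × 25.9 = 9061 J
Total: 3567 + 381602 + 70473 + 57291 + 9061 = 521994 J = 522 kJ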